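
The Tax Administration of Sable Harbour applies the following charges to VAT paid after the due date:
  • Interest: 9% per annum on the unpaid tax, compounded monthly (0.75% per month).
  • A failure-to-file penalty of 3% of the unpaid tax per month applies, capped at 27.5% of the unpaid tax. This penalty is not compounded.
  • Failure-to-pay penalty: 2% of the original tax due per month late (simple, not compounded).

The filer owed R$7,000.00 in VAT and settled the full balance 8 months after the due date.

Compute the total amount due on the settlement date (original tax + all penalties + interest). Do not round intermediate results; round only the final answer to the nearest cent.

Failure-to-file: 8 × 3% × R$7,000.00 = R$1,680.00 (under the 27.5% cap)
Failure-to-pay penalty = 2% × R$7,000.00 × 8 mo = R$1,120.00
Interest: R$7,000.00 × ((1 + 0.0075)^8 − 1) = R$7,000.00 × 0.0615988… = R$431.1919…
Total = R$7,000.00 + R$2,800.0000 + R$431.1919… = R$10,231.19

R$10,231.19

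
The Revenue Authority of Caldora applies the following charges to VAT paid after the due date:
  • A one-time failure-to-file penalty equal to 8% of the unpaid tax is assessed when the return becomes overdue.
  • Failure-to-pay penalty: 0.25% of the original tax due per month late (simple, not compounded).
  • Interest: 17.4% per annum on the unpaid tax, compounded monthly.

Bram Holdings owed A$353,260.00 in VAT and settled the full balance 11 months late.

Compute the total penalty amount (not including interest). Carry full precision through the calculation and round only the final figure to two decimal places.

Failure-to-file penalty: 8% × A$353,260.00 = A$28,260.80
Failure-to-pay penalty = 0.25% × A$353,260.00 × 11 mo = A$9,714.65
Total penalty = A$28,260.80 + A$9,714.65 = A$37,975.45

A$37,975.45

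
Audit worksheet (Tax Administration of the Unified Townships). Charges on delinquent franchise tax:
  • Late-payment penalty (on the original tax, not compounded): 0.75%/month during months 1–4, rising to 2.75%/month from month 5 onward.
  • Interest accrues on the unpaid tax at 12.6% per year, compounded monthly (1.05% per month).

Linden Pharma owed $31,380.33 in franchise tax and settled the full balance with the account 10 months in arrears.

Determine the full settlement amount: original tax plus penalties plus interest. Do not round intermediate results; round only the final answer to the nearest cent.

$40,954.55

Penalty, months 1–4: 4 × 0.75% × $31,380.33 = $941.41…
Penalty, months 5–10: 6 × 2.75% × $31,380.33 = $5,177.75…
Interest: $31,380.33 × ((1 + 0.0105)^10 − 1) = $31,380.33 × 0.1101028… = $3,455.0606…
Total = $31,380.33 + $6,119.1644… + $3,455.0606… = $40,954.55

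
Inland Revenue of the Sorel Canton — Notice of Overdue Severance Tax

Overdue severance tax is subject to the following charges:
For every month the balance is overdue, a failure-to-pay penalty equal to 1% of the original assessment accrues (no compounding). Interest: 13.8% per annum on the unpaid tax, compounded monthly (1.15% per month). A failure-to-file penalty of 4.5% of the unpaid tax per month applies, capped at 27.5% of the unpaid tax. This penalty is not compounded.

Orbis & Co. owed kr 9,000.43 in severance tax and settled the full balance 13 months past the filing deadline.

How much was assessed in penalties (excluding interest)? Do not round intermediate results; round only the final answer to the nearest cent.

kr 3,645.17

Failure-to-file: 13 × 4.5% × kr 9,000.43 = kr 5,265.25…, capped at 27.5% × kr 9,000.43 = kr 2,475.12…
Failure-to-pay penalty = 1% × kr 9,000.43 × 13 mo = kr 1,170.06…
Total penalty = kr 2,475.12… + kr 1,170.06… = kr 3,645.17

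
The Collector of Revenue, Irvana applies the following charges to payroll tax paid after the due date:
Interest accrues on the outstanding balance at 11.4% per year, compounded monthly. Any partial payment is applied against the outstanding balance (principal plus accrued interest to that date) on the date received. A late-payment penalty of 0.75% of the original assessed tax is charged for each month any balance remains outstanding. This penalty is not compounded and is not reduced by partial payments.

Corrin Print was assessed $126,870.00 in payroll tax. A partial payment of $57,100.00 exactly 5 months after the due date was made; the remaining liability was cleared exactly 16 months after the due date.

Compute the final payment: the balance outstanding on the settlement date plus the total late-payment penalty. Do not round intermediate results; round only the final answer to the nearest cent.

$99,456.87

Monthly rate = 11.4% ÷ 12 = 0.95%
Balance at month 5: $126,870.0000 × (1 + 0.0095)^5 = $133,011.9181…
After $57,100.00 payment: $133,011.9181… − $57,100.00 = $75,911.9181…
Balance at month 16: $75,911.9181… × (1 + 0.0095)^11 = $84,232.4671…
Penalty: 16 × 0.75% × $126,870.00 = $15,224.40
Final settlement = outstanding balance + penalty = $84,232.4671… + $15,224.40 = $99,456.87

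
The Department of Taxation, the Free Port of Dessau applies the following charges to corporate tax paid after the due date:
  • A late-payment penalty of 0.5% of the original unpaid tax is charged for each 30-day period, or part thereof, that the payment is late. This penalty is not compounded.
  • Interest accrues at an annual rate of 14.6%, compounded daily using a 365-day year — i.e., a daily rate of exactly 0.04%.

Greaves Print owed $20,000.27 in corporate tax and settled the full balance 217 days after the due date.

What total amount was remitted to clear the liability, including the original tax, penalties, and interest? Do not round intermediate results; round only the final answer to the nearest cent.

Penalty periods: ⌈217/30⌉ = 8; penalty = 8 × 0.5% × $20,000.27 = $800.01…
Interest: $20,000.27 × ((1 + 0.0004)^217 − 1) = $20,000.27 × 0.09065959… = $1,813.2163…
Total = $20,000.27 + $800.0108 + $1,813.2163… = $22,613.50

$22,613.50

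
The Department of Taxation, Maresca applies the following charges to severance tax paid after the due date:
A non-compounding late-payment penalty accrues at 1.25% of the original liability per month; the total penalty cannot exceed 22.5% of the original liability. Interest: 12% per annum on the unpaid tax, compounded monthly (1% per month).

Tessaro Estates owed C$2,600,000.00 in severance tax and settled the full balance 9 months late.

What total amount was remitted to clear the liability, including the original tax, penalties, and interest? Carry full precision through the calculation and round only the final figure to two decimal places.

C$3,136,081.71

Penalty: 9 × 1.25% × C$2,600,000.00 = C$292,500.00 (below the 22.5% cap of C$585,000.00)
Interest: C$2,600,000.00 × ((1 + 0.01)^9 − 1) = C$2,600,000.00 × 0.0936853… = C$243,581.7090…
Total = C$2,600,000.00 + C$292,500.0000 + C$243,581.7090… = C$3,136,081.71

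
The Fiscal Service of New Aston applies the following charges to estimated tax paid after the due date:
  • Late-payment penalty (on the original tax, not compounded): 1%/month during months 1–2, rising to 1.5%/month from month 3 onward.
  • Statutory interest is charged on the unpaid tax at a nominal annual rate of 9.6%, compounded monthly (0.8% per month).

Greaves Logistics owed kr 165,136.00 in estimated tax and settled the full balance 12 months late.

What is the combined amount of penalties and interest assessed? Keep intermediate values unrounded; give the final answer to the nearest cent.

Penalty, months 1–2: 2 × 1% × kr 165,136.00 = kr 3,302.72
Penalty, months 3–12: 10 × 1.5% × kr 165,136.00 = kr 24,770.40
Interest: kr 165,136.00 × ((1 + 0.008)^12 − 1) = kr 165,136.00 × 0.1003387… = kr 16,569.5305…
Penalties + interest = kr 28,073.1200 + kr 16,569.5305… = kr 44,642.65

kr 44,642.65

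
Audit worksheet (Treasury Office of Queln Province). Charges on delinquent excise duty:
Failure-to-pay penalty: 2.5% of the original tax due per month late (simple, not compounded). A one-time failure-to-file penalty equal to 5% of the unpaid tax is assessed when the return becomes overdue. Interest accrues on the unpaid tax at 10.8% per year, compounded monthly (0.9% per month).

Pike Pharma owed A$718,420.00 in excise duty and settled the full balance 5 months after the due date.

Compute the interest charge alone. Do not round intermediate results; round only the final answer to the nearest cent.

Interest: A$718,420.00 × ((1 + 0.009)^5 − 1) = A$718,420.00 × 0.0458173… = A$32,916.0811…

A$32,916.08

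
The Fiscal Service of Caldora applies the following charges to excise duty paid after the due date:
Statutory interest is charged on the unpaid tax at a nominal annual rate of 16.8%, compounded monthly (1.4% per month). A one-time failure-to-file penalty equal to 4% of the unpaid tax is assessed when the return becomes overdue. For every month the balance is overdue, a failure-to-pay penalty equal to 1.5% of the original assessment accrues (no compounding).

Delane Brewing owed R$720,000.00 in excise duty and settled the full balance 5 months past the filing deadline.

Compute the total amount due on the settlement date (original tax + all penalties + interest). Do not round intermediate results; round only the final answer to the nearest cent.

R$854,631.10

Failure-to-file penalty: 4% × R$720,000.00 = R$28,800.00
Failure-to-pay penalty = 1.5% × R$720,000.00 × 5 mo = R$54,000.00
Interest: R$720,000.00 × ((1 + 0.014)^5 − 1) = R$720,000.00 × 0.0719876… = R$51,831.0955…
Total = R$720,000.00 + R$82,800.0000 + R$51,831.0955… = R$854,631.10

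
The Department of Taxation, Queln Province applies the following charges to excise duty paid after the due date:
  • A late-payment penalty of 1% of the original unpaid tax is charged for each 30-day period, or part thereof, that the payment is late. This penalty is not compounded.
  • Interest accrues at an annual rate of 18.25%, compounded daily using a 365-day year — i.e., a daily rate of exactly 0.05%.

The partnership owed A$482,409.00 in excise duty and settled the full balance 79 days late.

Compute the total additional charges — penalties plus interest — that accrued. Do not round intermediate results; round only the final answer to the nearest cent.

A$33,903.82

Penalty periods: ⌈79/30⌉ = 3; penalty = 3 × 1% × A$482,409.00 = A$14,472.27
Interest: A$482,409.00 × ((1 + 0.0005)^79 − 1) = A$482,409.00 × 0.04028023… = A$19,431.5452…
Penalties + interest = A$14,472.2700 + A$19,431.5452… = A$33,903.82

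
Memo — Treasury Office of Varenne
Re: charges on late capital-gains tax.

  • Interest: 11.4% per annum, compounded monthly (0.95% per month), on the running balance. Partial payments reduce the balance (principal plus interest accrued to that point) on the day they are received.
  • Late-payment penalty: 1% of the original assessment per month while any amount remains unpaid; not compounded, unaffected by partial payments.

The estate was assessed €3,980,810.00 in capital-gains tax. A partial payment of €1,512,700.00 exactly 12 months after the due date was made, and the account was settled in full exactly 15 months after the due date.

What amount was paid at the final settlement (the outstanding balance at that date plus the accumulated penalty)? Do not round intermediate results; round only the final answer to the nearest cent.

€3,628,295.40

Balance at month 12: €3,980,810.0000 × (1 + 0.0095)^12 = €4,459,101.2016…
After €1,512,700.00 payment: €4,459,101.2016… − €1,512,700.00 = €2,946,401.2016…
Balance at month 15: €2,946,401.2016… × (1 + 0.0095)^3 = €3,031,173.9002…
Penalty: 15 × 1% × €3,980,810.00 = €597,121.50
Final settlement = outstanding balance + penalty = €3,031,173.9002… + €597,121.50 = €3,628,295.40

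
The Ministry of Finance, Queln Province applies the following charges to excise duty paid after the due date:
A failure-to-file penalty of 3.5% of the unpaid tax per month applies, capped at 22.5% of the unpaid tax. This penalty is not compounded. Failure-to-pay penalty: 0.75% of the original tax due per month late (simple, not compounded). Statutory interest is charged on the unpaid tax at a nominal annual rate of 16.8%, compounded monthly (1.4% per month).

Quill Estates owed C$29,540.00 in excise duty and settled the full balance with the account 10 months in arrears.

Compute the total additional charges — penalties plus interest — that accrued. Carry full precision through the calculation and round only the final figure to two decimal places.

Failure-to-file: 10 × 3.5% × C$29,540.00 = C$10,339.00, capped at 22.5% × C$29,540.00 = C$6,646.50
Failure-to-pay penalty = 0.75% × C$29,540.00 × 10 mo = C$2,215.50
Interest: C$29,540.00 × ((1 + 0.014)^10 − 1) = C$29,540.00 × 0.1491575… = C$4,406.1121…
Penalties + interest = C$8,862.0000 + C$4,406.1121… = C$13,268.11

C$13,268.11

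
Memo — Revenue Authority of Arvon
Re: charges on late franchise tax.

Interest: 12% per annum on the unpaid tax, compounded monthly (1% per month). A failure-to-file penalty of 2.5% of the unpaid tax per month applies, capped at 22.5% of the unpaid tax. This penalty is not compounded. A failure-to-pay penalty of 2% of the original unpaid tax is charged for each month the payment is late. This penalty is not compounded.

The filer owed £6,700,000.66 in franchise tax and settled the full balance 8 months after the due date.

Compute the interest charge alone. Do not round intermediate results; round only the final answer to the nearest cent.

Interest: £6,700,000.66 × ((1 + 0.01)^8 − 1) = £6,700,000.66 × 0.0828567… = £555,139.9824…

£555,139.98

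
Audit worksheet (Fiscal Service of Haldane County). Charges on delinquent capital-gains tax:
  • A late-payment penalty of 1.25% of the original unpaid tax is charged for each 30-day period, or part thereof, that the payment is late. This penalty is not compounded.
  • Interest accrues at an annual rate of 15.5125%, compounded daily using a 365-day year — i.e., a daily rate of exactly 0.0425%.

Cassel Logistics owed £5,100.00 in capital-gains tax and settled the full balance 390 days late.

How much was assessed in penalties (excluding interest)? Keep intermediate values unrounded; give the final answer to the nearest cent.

£828.75

Penalty periods: ⌈390/30⌉ = 13; penalty = 13 × 1.25% × £5,100.00 = £828.75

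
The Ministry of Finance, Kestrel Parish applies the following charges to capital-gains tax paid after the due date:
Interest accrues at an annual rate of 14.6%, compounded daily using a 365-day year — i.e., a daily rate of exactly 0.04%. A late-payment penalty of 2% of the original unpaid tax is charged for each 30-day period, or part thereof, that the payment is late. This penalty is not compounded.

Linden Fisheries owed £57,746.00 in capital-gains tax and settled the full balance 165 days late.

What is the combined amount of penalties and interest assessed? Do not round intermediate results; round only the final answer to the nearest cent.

Penalty periods: ⌈165/30⌉ = 6; penalty = 6 × 2% × £57,746.00 = £6,929.52
Interest: £57,746.00 × ((1 + 0.0004)^165 − 1) = £57,746.00 × 0.06821262… = £3,939.0060…
Penalties + interest = £6,929.5200 + £3,939.0060… = £10,868.53

£10,868.53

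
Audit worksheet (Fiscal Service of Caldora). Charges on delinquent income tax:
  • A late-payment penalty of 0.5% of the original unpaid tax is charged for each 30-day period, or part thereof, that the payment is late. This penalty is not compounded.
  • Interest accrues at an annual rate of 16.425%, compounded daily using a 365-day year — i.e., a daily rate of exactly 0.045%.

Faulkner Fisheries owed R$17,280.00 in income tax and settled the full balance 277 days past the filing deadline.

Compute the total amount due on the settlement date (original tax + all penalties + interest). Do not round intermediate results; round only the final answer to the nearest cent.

Penalty periods: ⌈277/30⌉ = 10; penalty = 10 × 0.5% × R$17,280.00 = R$864.00
Interest: R$17,280.00 × ((1 + 0.00045)^277 − 1) = R$17,280.00 × 0.13272016… = R$2,293.4044…
Total = R$17,280.00 + R$864.0000 + R$2,293.4044… = R$20,437.40

R$20,437.40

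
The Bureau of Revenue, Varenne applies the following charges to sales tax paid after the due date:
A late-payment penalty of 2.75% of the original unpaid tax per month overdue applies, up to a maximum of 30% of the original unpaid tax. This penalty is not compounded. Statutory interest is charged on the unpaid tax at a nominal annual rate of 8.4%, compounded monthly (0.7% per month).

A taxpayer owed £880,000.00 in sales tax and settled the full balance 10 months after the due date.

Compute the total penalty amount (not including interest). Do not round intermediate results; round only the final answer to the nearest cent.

Penalty: 10 × 2.75% × £880,000.00 = £242,000.00 (below the 30% cap of £264,000.00)

£242,000.00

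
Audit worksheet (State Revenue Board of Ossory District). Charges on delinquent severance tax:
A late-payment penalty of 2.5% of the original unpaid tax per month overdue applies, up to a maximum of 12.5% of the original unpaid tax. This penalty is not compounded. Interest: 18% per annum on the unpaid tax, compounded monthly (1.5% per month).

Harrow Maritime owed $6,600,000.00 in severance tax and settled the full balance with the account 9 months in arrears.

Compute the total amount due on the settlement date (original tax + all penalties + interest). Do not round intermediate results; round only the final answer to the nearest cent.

$8,371,373.84

Penalty (uncapped): 9 × 2.5% × $6,600,000.00 = $1,485,000.00; cap = 12.5% × $6,600,000.00 = $825,000.00 → penalty = $825,000.00
Interest: $6,600,000.00 × ((1 + 0.015)^9 − 1) = $6,600,000.00 × 0.1433900… = $946,373.8376…
Total = $6,600,000.00 + $825,000.0000 + $946,373.8376… = $8,371,373.84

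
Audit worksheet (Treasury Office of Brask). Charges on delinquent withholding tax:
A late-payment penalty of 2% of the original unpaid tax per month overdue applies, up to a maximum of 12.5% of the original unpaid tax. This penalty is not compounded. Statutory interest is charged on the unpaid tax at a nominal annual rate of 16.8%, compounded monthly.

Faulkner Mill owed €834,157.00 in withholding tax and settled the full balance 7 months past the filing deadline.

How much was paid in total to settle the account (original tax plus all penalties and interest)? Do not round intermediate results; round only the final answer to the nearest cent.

€1,023,688.64

Penalty (uncapped): 7 × 2% × €834,157.00 = €116,781.98; cap = 12.5% × €834,157.00 = €104,269.63… → penalty = €104,269.63…
Interest (16.8%/yr ÷ 12 = 1.4%/month): €834,157.00 × ((1 + 0.014)^7 − 1) = €85,262.0197…
Total = €834,157.00 + €104,269.6250 + €85,262.0197… = €1,023,688.64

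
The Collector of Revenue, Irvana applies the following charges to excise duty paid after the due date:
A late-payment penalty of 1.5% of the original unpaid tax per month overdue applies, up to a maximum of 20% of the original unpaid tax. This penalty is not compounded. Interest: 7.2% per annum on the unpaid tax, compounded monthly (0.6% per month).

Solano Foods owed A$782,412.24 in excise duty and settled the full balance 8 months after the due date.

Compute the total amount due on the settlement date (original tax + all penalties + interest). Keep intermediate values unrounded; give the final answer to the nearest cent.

A$914,655.70

Penalty: 8 × 1.5% × A$782,412.24 = A$93,889.47… (below the 20% cap of A$156,482.45…)
Interest: A$782,412.24 × ((1 + 0.006)^8 − 1) = A$782,412.24 × 0.0490202… = A$38,353.9944…
Total = A$782,412.24 + A$93,889.4688 + A$38,353.9944… = A$914,655.70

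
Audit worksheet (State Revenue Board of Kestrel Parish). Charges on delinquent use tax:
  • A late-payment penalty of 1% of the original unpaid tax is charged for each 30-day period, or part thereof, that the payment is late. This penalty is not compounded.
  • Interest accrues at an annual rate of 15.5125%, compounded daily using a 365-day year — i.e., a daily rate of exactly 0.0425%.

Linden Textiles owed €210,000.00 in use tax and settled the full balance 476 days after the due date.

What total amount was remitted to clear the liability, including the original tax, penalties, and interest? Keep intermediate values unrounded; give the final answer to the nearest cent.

€290,674.15

Penalty periods: ⌈476/30⌉ = 16; penalty = 16 × 1% × €210,000.00 = €33,600.00
Interest: €210,000.00 × ((1 + 0.000425)^476 − 1) = €210,000.00 × 0.22416261… = €47,074.1473…
Total = €210,000.00 + €33,600.0000 + €47,074.1473… = €290,674.15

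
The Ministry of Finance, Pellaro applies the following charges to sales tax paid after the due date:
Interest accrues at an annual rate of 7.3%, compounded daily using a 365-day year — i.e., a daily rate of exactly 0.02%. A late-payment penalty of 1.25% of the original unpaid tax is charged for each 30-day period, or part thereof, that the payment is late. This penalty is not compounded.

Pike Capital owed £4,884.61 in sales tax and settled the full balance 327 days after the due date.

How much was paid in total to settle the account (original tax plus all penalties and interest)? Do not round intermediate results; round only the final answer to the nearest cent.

£5,886.34

Penalty periods: ⌈327/30⌉ = 11; penalty = 11 × 1.25% × £4,884.61 = £671.63…
Interest: £4,884.61 × ((1 + 0.0002)^327 − 1) = £4,884.61 × 0.06757899… = £330.0970…
Total = £4,884.61 + £671.6339… + £330.0970… = £5,886.34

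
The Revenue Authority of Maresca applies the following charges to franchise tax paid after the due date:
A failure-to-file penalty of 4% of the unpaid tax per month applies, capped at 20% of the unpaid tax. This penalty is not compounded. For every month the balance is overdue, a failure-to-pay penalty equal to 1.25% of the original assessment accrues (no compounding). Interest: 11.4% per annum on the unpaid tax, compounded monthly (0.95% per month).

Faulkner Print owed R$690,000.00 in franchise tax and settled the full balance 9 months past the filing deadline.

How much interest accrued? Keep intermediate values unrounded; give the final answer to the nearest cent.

Interest: R$690,000.00 × ((1 + 0.0095)^9 − 1) = R$690,000.00 × 0.0888221… = R$61,287.2184…

R$61,287.22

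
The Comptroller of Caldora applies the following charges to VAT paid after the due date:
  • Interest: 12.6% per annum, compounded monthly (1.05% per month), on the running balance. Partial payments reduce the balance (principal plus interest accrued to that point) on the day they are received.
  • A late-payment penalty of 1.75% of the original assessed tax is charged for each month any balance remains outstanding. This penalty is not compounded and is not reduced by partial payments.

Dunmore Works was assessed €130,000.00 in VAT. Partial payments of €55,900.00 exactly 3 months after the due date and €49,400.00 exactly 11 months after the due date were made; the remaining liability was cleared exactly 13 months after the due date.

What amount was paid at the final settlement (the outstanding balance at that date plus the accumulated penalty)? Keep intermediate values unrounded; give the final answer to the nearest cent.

€65,984.54

Balance at month 3: €130,000.0000 × (1 + 0.0105)^3 = €134,138.1480…
After €55,900.00 payment: €134,138.1480… − €55,900.00 = €78,238.1480…
Balance at month 11: €78,238.1480… × (1 + 0.0105)^8 = €85,056.8127…
After €49,400.00 payment: €85,056.8127… − €49,400.00 = €35,656.8127…
Balance at month 13: €35,656.8127… × (1 + 0.0105)^2 = €36,409.5369…
Penalty: 13 × 1.75% × €130,000.00 = €29,575.00
Final settlement = outstanding balance + penalty = €36,409.5369… + €29,575.00 = €65,984.54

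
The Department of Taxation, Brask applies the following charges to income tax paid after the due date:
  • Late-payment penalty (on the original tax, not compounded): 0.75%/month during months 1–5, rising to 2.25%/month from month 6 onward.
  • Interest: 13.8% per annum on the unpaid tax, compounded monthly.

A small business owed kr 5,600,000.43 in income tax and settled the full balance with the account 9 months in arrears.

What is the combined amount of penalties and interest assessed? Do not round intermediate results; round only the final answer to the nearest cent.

Penalty, months 1–5: 5 × 0.75% × kr 5,600,000.43 = kr 210,000.02…
Penalty, months 6–9: 4 × 2.25% × kr 5,600,000.43 = kr 504,000.04…
Interest (13.8%/yr ÷ 12 = 1.15%/month): kr 5,600,000.43 × ((1 + 0.0115)^9 − 1) = kr 606,989.5502…
Penalties + interest = kr 714,000.0548… + kr 606,989.5502… = kr 1,320,989.61

kr 1,320,989.61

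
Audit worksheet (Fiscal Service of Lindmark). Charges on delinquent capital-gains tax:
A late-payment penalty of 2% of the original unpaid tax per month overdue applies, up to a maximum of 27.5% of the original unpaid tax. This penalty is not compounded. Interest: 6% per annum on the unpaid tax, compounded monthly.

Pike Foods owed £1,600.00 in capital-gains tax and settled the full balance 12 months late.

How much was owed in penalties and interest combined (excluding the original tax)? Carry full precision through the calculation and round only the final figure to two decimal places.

Penalty: 12 × 2% × £1,600.00 = £384.00 (below the 27.5% cap of £440.00)
Interest (6%/yr ÷ 12 = 0.5%/month): £1,600.00 × ((1 + 0.005)^12 − 1) = £98.6845…
Penalties + interest = £384.0000 + £98.6845… = £482.68

£482.68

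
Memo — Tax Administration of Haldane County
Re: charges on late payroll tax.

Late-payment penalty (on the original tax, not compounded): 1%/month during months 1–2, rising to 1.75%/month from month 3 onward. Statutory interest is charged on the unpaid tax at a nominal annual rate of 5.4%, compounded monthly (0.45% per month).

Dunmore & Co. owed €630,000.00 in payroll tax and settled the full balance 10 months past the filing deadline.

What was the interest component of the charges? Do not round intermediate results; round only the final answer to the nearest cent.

€28,931.03

Interest: €630,000.00 × ((1 + 0.0045)^10 − 1) = €630,000.00 × 0.0459223… = €28,931.0311…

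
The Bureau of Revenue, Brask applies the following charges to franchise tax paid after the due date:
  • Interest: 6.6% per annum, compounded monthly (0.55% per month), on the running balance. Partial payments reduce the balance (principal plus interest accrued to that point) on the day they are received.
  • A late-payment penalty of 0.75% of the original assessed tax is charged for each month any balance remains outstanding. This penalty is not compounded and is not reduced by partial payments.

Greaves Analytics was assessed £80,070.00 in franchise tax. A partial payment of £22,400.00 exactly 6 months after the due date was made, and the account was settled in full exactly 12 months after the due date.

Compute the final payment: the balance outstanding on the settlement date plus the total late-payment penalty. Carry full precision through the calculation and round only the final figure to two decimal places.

Balance at month 6: £80,070.0000 × (1 + 0.0055)^6 = £82,748.9093…
After £22,400.00 payment: £82,748.9093… − £22,400.00 = £60,348.9093…
Balance at month 12: £60,348.9093… × (1 + 0.0055)^6 = £62,368.0083…
Penalty: 12 × 0.75% × £80,070.00 = £7,206.30
Final settlement = outstanding balance + penalty = £62,368.0083… + £7,206.30 = £69,574.31

£69,574.31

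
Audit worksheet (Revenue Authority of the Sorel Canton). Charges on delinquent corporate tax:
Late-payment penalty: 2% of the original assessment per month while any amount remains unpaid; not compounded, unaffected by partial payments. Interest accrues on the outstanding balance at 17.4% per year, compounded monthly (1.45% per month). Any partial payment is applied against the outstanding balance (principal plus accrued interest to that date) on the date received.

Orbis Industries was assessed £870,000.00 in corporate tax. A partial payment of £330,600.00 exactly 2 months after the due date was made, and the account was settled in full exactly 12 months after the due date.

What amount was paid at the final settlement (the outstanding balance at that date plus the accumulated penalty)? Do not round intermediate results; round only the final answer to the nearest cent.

Balance at month 2: £870,000.0000 × (1 + 0.0145)^2 = £895,412.9175
After £330,600.00 payment: £895,412.9175 − £330,600.00 = £564,812.9175
Balance at month 12: £564,812.9175 × (1 + 0.0145)^10 = £652,266.5906…
Penalty: 12 × 2% × £870,000.00 = £208,800.00
Final settlement = outstanding balance + penalty = £652,266.5906… + £208,800.00 = £861,066.59

£861,066.59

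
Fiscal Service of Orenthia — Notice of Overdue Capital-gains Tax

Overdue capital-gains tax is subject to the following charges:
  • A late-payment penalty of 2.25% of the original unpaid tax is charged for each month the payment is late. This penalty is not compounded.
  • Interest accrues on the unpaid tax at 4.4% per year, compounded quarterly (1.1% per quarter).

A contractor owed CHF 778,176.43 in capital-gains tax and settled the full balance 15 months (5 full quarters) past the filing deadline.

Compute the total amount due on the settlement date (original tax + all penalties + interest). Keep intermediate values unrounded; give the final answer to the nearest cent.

Late-payment penalty = 2.25% × CHF 778,176.43 × 15 mo = CHF 262,634.55…
Interest: CHF 778,176.43 × ((1 + 0.011)^5 − 1) = CHF 778,176.43 × 0.0562234… = CHF 43,751.7118…
Total = CHF 778,176.43 + CHF 262,634.5451… + CHF 43,751.7118… = CHF 1,084,562.69

CHF 1,084,562.69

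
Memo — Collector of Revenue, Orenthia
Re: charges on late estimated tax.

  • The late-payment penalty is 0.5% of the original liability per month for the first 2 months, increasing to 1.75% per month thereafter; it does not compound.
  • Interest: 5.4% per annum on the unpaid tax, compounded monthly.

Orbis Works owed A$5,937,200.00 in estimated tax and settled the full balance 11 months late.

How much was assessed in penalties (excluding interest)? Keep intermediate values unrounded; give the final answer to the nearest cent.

Penalty, months 1–2: 2 × 0.5% × A$5,937,200.00 = A$59,372.00
Penalty, months 3–11: 9 × 1.75% × A$5,937,200.00 = A$935,109.00
Total penalty = A$59,372.00 + A$935,109.00 = A$994,481.00

A$994,481.00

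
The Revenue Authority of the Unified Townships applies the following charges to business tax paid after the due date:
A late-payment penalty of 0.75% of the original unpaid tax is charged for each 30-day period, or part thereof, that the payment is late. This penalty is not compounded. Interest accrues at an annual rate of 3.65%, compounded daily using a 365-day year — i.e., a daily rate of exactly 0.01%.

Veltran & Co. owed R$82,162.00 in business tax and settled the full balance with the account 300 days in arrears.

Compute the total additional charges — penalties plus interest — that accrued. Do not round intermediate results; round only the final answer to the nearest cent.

Penalty periods: ⌈300/30⌉ = 10; penalty = 10 × 0.75% × R$82,162.00 = R$6,162.15
Interest: R$82,162.00 × ((1 + 0.0001)^300 − 1) = R$82,162.00 × 0.03045299… = R$2,502.0784…
Penalties + interest = R$6,162.1500 + R$2,502.0784… = R$8,664.23

R$8,664.23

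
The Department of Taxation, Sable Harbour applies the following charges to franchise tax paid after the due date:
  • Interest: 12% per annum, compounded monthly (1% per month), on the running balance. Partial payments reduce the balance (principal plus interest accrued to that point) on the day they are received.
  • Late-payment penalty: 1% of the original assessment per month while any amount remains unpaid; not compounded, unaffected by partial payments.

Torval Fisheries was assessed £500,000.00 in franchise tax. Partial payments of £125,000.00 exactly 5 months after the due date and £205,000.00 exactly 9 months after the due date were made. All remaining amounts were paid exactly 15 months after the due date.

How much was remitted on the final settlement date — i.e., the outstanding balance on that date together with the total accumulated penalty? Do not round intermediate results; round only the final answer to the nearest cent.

£299,795.08

Balance at month 5: £500,000.0000 × (1 + 0.01)^5 = £525,505.0251…
After £125,000.00 payment: £525,505.0251… − £125,000.00 = £400,505.0251…
Balance at month 9: £400,505.0251… × (1 + 0.01)^4 = £416,767.1351…
After £205,000.00 payment: £416,767.1351… − £205,000.00 = £211,767.1351…
Balance at month 15: £211,767.1351… × (1 + 0.01)^6 = £224,795.0811…
Penalty: 15 × 1% × £500,000.00 = £75,000.00
Final settlement = outstanding balance + penalty = £224,795.0811… + £75,000.00 = £299,795.08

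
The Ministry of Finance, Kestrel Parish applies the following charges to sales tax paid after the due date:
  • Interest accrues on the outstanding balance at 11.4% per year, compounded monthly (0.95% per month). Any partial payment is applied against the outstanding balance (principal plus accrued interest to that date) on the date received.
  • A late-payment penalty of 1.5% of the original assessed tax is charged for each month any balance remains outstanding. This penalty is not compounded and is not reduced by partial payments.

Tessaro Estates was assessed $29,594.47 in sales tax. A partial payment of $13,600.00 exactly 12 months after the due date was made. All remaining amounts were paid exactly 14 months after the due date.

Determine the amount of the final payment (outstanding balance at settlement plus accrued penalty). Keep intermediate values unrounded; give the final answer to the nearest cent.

$26,138.28

Balance at month 12: $29,594.4700 × (1 + 0.0095)^12 = $33,150.2224…
After $13,600.00 payment: $33,150.2224… − $13,600.00 = $19,550.2224…
Balance at month 14: $19,550.2224… × (1 + 0.0095)^2 = $19,923.4410…
Penalty: 14 × 1.5% × $29,594.47 = $6,214.84…
Final settlement = outstanding balance + penalty = $19,923.4410… + $6,214.84… = $26,138.28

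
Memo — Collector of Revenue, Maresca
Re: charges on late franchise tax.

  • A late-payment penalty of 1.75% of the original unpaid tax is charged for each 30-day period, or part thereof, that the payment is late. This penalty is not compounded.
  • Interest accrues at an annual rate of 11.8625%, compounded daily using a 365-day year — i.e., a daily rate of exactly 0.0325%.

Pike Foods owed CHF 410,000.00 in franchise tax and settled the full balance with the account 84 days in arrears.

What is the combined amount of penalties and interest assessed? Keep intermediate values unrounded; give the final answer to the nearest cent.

CHF 32,870.32

Penalty periods: ⌈84/30⌉ = 3; penalty = 3 × 1.75% × CHF 410,000.00 = CHF 21,525.00
Interest: CHF 410,000.00 × ((1 + 0.000325)^84 − 1) = CHF 410,000.00 × 0.02767150… = CHF 11,345.3155…
Penalties + interest = CHF 21,525.0000 + CHF 11,345.3155… = CHF 32,870.32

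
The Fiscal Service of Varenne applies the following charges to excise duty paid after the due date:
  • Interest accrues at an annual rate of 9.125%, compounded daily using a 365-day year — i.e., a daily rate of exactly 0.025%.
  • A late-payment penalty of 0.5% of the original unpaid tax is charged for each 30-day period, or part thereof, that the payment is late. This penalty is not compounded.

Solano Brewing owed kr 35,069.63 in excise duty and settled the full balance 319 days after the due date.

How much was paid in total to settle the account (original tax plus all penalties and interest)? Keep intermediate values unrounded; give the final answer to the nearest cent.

kr 39,909.43

Penalty periods: ⌈319/30⌉ = 11; penalty = 11 × 0.5% × kr 35,069.63 = kr 1,928.83…
Interest: kr 35,069.63 × ((1 + 0.00025)^319 − 1) = kr 35,069.63 × 0.08300549… = kr 2,910.9717…
Total = kr 35,069.63 + kr 1,928.8297… + kr 2,910.9717… = kr 39,909.43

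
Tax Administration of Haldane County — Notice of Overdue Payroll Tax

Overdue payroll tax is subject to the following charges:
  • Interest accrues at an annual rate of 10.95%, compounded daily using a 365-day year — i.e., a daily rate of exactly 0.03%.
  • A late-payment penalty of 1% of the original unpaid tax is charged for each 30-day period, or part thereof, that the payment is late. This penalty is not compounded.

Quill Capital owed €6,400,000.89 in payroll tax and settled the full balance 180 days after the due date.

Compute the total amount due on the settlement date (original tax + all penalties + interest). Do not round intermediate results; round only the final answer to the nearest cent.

€7,139,047.74

Penalty periods: ⌈180/30⌉ = 6; penalty = 6 × 1% × €6,400,000.89 = €384,000.05…
Interest: €6,400,000.89 × ((1 + 0.0003)^180 − 1) = €6,400,000.89 × 0.05547605… = €355,046.7980…
Total = €6,400,000.89 + €384,000.0534 + €355,046.7980… = €7,139,047.74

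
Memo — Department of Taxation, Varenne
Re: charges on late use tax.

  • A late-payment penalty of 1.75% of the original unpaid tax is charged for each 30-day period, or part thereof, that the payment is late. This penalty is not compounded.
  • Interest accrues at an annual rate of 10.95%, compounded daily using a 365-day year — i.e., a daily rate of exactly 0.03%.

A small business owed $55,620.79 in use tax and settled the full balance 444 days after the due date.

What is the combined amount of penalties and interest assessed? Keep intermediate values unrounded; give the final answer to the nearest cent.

Penalty periods: ⌈444/30⌉ = 15; penalty = 15 × 1.75% × $55,620.79 = $14,600.46…
Interest: $55,620.79 × ((1 + 0.0003)^444 − 1) = $55,620.79 × 0.14245565… = $7,923.4958…
Penalties + interest = $14,600.4574… + $7,923.4958… = $22,523.95

$22,523.95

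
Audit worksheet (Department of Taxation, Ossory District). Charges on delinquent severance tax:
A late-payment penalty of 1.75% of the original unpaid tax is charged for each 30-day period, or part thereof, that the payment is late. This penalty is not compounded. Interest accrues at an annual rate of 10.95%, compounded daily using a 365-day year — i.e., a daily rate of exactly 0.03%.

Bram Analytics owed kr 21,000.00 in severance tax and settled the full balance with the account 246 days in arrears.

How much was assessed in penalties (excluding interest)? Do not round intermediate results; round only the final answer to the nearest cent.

kr 3,307.50

Penalty periods: ⌈246/30⌉ = 9; penalty = 9 × 1.75% × kr 21,000.00 = kr 3,307.50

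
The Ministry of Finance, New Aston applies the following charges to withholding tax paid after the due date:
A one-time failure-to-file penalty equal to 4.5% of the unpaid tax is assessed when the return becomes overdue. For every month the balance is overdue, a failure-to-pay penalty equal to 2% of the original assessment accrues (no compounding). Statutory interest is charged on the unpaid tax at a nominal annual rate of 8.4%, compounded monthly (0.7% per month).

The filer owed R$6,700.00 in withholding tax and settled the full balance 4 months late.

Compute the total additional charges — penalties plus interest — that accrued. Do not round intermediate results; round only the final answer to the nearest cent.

R$1,027.08

Failure-to-file penalty: 4.5% × R$6,700.00 = R$301.50
Failure-to-pay penalty: 4 × 2% × R$6,700.00 = R$536.00
Interest: R$6,700.00 × ((1 + 0.007)^4 − 1) = R$6,700.00 × 0.0282954… = R$189.5790…
Penalties + interest = R$837.5000 + R$189.5790… = R$1,027.08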